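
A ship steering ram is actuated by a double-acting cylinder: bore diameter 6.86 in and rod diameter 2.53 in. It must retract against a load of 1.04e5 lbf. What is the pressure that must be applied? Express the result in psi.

P ≈ 3260 psi

Rod-side annular area A_ann = π/4 × (6.86² − 2.53²) = 31.93 in^2
Retraction: pressure acts on the annular area.
P = F / A = 1.04e5 lbf / A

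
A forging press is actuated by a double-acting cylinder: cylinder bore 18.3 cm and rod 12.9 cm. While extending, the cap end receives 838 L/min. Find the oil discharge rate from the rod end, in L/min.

Q_out ≈ 422 L/min

Cap-side area A_cap = π/4 × (18.3 cm)² = 263.0 cm^2
Rod-side annular area A_ann = π/4 × (18.3² − 12.9²) = 132.3 cm^2
Piston speed v = Q_in/A_cap; rod-end outflow Q_out = v × A_ann = Q_in × A_ann/A_cap.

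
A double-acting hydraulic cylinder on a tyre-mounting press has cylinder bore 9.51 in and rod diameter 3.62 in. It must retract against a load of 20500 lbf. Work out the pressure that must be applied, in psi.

P ≈ 338 psi

Rod-side annular area A_ann = π/4 × (9.51² − 3.62²) = 60.74 in^2
Retraction: pressure acts on the annular area.
P = F / A = 20500 lbf / A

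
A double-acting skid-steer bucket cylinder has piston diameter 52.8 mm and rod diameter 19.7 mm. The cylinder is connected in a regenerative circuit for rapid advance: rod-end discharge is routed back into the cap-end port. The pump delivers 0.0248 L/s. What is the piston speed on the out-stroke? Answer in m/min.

v ≈ 4.88 m/min

In regeneration the rod-end outflow joins the pump flow into the cap end, so the net volume the pump must supply per unit advance equals the rod cross-section area.
Rod cross-section A_rod = π/4 × (19.7 mm)² = 304.8 mm^2
v = Q_pump / A_rod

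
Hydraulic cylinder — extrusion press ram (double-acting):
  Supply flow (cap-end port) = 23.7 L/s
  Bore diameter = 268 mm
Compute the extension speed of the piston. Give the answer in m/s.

v ≈ 0.420 m/s

Cap-side area A_cap = π/4 × (268 mm)² = 56410 mm^2
v = Q / A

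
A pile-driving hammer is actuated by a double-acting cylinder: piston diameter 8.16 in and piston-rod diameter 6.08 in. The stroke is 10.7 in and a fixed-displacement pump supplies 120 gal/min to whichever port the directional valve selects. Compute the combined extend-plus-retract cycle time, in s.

t ≈ 1.75 s

Cap-side area A_cap = π/4 × (8.16 in)² = 52.30 in^2
Rod-side annular area A_ann = π/4 × (8.16² − 6.08²) = 23.26 in^2
t_ext = A_cap·L/Q = 1.211 s
t_ret = A_ann·L/Q = 0.5388 s
t_cycle = t_ext + t_ret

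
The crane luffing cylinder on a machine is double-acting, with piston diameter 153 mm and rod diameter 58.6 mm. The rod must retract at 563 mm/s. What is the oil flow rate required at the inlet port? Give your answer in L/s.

Rod-side annular area A_ann = π/4 × (153² − 58.6²) = 15690 mm^2
Q = A × v

Q ≈ 8.83 L/s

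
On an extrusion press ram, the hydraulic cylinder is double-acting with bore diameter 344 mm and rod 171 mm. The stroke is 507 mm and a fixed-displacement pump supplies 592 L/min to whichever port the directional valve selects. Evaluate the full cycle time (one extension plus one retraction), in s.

t ≈ 8.37 s

Cap-side area A_cap = π/4 × (344 mm)² = 92940 mm^2
Rod-side annular area A_ann = π/4 × (344² − 171²) = 69980 mm^2
t_ext = A_cap·L/Q = 4.776 s
t_ret = A_ann·L/Q = 3.596 s
t_cycle = t_ext + t_ret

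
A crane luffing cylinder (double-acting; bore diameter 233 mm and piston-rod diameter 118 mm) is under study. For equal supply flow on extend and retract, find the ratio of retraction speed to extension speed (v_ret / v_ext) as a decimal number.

Cap-side area A_cap = π/4 × (233 mm)² = 42640 mm^2
Rod-side annular area A_ann = π/4 × (233² − 118²) = 31700 mm^2
For equal Q, v ∝ 1/A, so v_ret/v_ext = A_cap/A_ann.

v_ret/v_ext ≈ 1.34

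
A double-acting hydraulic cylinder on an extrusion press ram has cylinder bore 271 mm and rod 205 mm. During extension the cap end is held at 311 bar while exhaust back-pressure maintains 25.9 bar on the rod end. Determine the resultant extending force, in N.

F ≈ 1.73e6 N

Cap-side area A_cap = π/4 × (271 mm)² = 57680 mm^2
Rod-side annular area A_ann = π/4 × (271² − 205²) = 24670 mm^2
Net thrust = P_cap·A_cap − P_rod·A_ann = 1.794e6 N − 63910 N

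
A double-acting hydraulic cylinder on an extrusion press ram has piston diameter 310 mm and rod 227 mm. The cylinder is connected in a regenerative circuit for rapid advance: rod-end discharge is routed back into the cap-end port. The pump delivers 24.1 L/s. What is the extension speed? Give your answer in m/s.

v ≈ 0.595 m/s

In regeneration the rod-end outflow joins the pump flow into the cap end, so the net volume the pump must supply per unit advance equals the rod cross-section area.
Rod cross-section A_rod = π/4 × (227 mm)² = 40470 mm^2
v = Q_pump / A_rod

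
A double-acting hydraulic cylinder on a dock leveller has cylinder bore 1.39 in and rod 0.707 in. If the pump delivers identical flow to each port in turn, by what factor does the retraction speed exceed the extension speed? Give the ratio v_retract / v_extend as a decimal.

Cap-side area A_cap = π/4 × (1.39 in)² = 1.517 in^2
Rod-side annular area A_ann = π/4 × (1.39² − 0.707²) = 1.125 in^2
For equal Q, v ∝ 1/A, so v_ret/v_ext = A_cap/A_ann.

v_ret/v_ext ≈ 1.35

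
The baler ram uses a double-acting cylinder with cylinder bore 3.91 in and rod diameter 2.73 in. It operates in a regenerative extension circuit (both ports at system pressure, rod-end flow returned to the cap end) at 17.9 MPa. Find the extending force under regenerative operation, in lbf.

With equal pressure on both faces, forces on the annular region cancel; the net push is pressure × rod cross-section.
Rod cross-section A_rod = π/4 × (2.73 in)² = 5.853 in^2
F = P × A_rod

F ≈ 15200 lbf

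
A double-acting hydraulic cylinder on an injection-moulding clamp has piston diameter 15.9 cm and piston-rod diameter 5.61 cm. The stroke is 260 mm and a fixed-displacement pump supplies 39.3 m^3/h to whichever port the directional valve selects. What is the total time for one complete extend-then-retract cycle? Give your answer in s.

t ≈ 0.887 s

Cap-side area A_cap = π/4 × (15.9 cm)² = 198.6 cm^2
Rod-side annular area A_ann = π/4 × (15.9² − 5.61²) = 173.8 cm^2
t_ext = A_cap·L/Q = 0.4729 s
t_ret = A_ann·L/Q = 0.4140 s
t_cycle = t_ext + t_ret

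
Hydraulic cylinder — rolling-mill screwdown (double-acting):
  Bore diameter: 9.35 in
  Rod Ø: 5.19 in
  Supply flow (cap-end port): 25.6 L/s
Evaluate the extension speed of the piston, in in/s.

v ≈ 22.8 in/s

Cap-side area A_cap = π/4 × (9.35 in)² = 68.66 in^2
v = Q / A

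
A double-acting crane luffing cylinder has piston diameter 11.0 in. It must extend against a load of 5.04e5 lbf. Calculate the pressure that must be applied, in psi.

Cap-side area A_cap = π/4 × (11.0 in)² = 95.03 in^2
P = F / A = 5.04e5 lbf / A

P ≈ 5300 psi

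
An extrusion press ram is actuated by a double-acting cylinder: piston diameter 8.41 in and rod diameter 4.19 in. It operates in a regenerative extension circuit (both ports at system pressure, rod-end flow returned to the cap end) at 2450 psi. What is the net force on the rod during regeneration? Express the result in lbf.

With equal pressure on both faces, forces on the annular region cancel; the net push is pressure × rod cross-section.
Rod cross-section A_rod = π/4 × (4.19 in)² = 13.79 in^2
F = P × A_rod

F ≈ 33800 lbf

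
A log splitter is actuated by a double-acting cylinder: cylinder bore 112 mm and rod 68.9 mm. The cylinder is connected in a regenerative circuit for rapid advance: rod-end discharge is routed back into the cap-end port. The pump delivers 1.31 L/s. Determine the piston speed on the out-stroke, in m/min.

In regeneration the rod-end outflow joins the pump flow into the cap end, so the net volume the pump must supply per unit advance equals the rod cross-section area.
Rod cross-section A_rod = π/4 × (68.9 mm)² = 3728 mm^2
v = Q_pump / A_rod

v ≈ 21.1 m/min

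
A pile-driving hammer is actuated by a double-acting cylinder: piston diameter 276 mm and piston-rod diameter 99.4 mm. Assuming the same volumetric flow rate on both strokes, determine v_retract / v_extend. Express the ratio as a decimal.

Cap-side area A_cap = π/4 × (276 mm)² = 59830 mm^2
Rod-side annular area A_ann = π/4 × (276² − 99.4²) = 52070 mm^2
For equal Q, v ∝ 1/A, so v_ret/v_ext = A_cap/A_ann.

v_ret/v_ext ≈ 1.15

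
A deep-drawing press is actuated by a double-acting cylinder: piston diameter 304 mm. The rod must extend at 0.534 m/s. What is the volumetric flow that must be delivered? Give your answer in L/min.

Cap-side area A_cap = π/4 × (304 mm)² = 72580 mm^2
Q = A × v

Q ≈ 2330 L/min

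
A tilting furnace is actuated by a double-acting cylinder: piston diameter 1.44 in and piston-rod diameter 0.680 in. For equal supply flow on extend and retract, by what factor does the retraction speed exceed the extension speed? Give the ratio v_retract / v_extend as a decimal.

Cap-side area A_cap = π/4 × (1.44 in)² = 1.629 in^2
Rod-side annular area A_ann = π/4 × (1.44² − 0.680²) = 1.265 in^2
For equal Q, v ∝ 1/A, so v_ret/v_ext = A_cap/A_ann.

v_ret/v_ext ≈ 1.29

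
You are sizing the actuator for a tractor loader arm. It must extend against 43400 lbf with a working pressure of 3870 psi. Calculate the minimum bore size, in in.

D ≈ 3.78 in

Extension force acts on the full piston face: F = P × (π/4)D².
D = √(4F / (πP)) = √(4 × 43400 lbf / (π × 3870 psi))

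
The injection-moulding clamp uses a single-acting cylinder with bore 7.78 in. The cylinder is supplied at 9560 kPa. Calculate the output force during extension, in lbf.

Cap-side area A_cap = π/4 × (7.78 in)² = 47.54 in^2
F = P × A_cap = 9560 kPa × A_cap

F ≈ 65900 lbf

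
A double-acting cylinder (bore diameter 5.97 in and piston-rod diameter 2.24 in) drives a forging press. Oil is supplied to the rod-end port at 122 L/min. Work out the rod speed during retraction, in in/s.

v ≈ 5.16 in/s

Rod-side annular area A_ann = π/4 × (5.97² − 2.24²) = 24.05 in^2
Flow into the rod-end port fills the annular volume.
v = Q / A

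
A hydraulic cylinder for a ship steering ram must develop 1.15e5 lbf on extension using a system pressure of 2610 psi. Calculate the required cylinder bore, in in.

D ≈ 7.49 in

Extension force acts on the full piston face: F = P × (π/4)D².
D = √(4F / (πP)) = √(4 × 1.15e5 lbf / (π × 2610 psi))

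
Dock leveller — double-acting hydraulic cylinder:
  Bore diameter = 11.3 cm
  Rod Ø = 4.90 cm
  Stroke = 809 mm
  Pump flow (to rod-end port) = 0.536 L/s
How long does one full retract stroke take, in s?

Rod-side annular area A_ann = π/4 × (11.3² − 4.90²) = 81.43 cm^2
Swept volume V = A × L; t = V / Q = A·L / Q

t ≈ 12.3 s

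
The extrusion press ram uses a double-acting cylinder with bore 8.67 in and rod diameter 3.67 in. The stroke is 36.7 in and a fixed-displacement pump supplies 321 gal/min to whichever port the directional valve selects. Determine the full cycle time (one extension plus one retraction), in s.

Cap-side area A_cap = π/4 × (8.67 in)² = 59.04 in^2
Rod-side annular area A_ann = π/4 × (8.67² − 3.67²) = 48.46 in^2
t_ext = A_cap·L/Q = 1.753 s
t_ret = A_ann·L/Q = 1.439 s
t_cycle = t_ext + t_ret

t ≈ 3.19 s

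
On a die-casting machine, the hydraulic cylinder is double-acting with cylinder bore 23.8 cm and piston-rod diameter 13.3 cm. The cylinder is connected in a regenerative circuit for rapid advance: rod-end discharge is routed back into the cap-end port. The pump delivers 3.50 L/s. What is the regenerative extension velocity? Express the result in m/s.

In regeneration the rod-end outflow joins the pump flow into the cap end, so the net volume the pump must supply per unit advance equals the rod cross-section area.
Rod cross-section A_rod = π/4 × (13.3 cm)² = 138.9 cm^2
v = Q_pump / A_rod

v ≈ 0.252 m/s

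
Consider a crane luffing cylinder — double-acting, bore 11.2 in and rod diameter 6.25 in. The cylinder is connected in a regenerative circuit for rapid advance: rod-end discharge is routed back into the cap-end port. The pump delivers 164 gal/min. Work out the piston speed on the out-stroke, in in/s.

In regeneration the rod-end outflow joins the pump flow into the cap end, so the net volume the pump must supply per unit advance equals the rod cross-section area.
Rod cross-section A_rod = π/4 × (6.25 in)² = 30.68 in^2
v = Q_pump / A_rod

v ≈ 20.6 in/s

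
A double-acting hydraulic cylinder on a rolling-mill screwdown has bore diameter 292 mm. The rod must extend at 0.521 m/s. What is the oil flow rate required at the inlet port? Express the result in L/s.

Q ≈ 34.9 L/s

Cap-side area A_cap = π/4 × (292 mm)² = 66970 mm^2
Q = A × v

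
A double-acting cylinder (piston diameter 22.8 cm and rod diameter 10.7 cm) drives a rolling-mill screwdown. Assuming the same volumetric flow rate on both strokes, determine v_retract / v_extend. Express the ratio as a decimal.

v_ret/v_ext ≈ 1.28

Cap-side area A_cap = π/4 × (22.8 cm)² = 408.3 cm^2
Rod-side annular area A_ann = π/4 × (22.8² − 10.7²) = 318.4 cm^2
For equal Q, v ∝ 1/A, so v_ret/v_ext = A_cap/A_ann.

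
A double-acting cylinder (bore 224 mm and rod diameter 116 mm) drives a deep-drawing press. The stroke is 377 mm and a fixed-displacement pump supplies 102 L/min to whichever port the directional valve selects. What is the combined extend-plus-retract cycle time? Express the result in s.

Cap-side area A_cap = π/4 × (224 mm)² = 39410 mm^2
Rod-side annular area A_ann = π/4 × (224² − 116²) = 28840 mm^2
t_ext = A_cap·L/Q = 8.739 s
t_ret = A_ann·L/Q = 6.396 s
t_cycle = t_ext + t_ret

t ≈ 15.1 s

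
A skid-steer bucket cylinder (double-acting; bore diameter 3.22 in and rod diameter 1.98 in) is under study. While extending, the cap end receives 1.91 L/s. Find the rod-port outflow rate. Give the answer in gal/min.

Cap-side area A_cap = π/4 × (3.22 in)² = 8.143 in^2
Rod-side annular area A_ann = π/4 × (3.22² − 1.98²) = 5.064 in^2
Piston speed v = Q_in/A_cap; rod-end outflow Q_out = v × A_ann = Q_in × A_ann/A_cap.

Q_out ≈ 18.8 gal/min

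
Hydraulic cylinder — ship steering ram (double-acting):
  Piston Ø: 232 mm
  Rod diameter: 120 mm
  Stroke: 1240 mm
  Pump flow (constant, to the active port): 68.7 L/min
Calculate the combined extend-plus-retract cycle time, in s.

Cap-side area A_cap = π/4 × (232 mm)² = 42270 mm^2
Rod-side annular area A_ann = π/4 × (232² − 120²) = 30960 mm^2
t_ext = A_cap·L/Q = 45.78 s
t_ret = A_ann·L/Q = 33.53 s
t_cycle = t_ext + t_ret

t ≈ 79.3 s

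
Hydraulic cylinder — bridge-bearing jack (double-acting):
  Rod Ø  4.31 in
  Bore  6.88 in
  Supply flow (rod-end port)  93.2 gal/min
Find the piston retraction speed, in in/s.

Rod-side annular area A_ann = π/4 × (6.88² − 4.31²) = 22.59 in^2
Flow into the rod-end port fills the annular volume.
v = Q / A

v ≈ 15.9 in/s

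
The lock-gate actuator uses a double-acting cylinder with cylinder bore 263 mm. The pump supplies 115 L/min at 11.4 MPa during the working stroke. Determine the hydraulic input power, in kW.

Hydraulic power = P × Q

W ≈ 21.9 kW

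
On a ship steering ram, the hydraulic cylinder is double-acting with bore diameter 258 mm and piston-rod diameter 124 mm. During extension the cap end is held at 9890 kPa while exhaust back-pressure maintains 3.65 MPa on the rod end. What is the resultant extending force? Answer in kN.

Cap-side area A_cap = π/4 × (258 mm)² = 52280 mm^2
Rod-side annular area A_ann = π/4 × (258² − 124²) = 40200 mm^2
Net thrust = P_cap·A_cap − P_rod·A_ann = 517.0 kN − 146.7 kN

F ≈ 370 kN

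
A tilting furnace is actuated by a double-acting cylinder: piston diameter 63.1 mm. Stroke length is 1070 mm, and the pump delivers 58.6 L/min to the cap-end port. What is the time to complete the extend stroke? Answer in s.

t ≈ 3.43 s

Cap-side area A_cap = π/4 × (63.1 mm)² = 3127 mm^2
Swept volume V = A × L; t = V / Q = A·L / Q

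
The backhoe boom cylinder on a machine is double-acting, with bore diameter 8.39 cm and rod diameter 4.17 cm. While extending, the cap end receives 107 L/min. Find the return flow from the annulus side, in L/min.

Cap-side area A_cap = π/4 × (8.39 cm)² = 55.29 cm^2
Rod-side annular area A_ann = π/4 × (8.39² − 4.17²) = 41.63 cm^2
Piston speed v = Q_in/A_cap; rod-end outflow Q_out = v × A_ann = Q_in × A_ann/A_cap.

Q_out ≈ 80.6 L/min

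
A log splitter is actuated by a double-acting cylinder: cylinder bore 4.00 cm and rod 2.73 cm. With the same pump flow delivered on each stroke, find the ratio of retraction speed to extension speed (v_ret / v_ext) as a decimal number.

Cap-side area A_cap = π/4 × (4.00 cm)² = 12.57 cm^2
Rod-side annular area A_ann = π/4 × (4.00² − 2.73²) = 6.713 cm^2
For equal Q, v ∝ 1/A, so v_ret/v_ext = A_cap/A_ann.

v_ret/v_ext ≈ 1.87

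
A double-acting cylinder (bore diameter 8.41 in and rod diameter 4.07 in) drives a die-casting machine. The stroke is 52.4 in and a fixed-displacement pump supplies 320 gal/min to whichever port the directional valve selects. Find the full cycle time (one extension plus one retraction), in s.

Cap-side area A_cap = π/4 × (8.41 in)² = 55.55 in^2
Rod-side annular area A_ann = π/4 × (8.41² − 4.07²) = 42.54 in^2
t_ext = A_cap·L/Q = 2.363 s
t_ret = A_ann·L/Q = 1.809 s
t_cycle = t_ext + t_ret

t ≈ 4.17 s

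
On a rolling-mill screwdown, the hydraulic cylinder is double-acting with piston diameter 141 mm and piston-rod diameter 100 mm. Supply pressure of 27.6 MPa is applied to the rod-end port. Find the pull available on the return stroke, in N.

Rod-side annular area A_ann = π/4 × (141² − 100²) = 7761 mm^2
On retraction the pressure acts on the annular area (bore minus rod).
F = P × A_ann

F ≈ 2.14e5 N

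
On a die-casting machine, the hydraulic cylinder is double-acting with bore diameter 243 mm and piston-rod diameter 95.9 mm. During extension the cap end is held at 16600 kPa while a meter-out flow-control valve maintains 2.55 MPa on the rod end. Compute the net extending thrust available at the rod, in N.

F ≈ 6.70e5 N

Cap-side area A_cap = π/4 × (243 mm)² = 46380 mm^2
Rod-side annular area A_ann = π/4 × (243² − 95.9²) = 39150 mm^2
Net thrust = P_cap·A_cap − P_rod·A_ann = 7.699e5 N − 99840 N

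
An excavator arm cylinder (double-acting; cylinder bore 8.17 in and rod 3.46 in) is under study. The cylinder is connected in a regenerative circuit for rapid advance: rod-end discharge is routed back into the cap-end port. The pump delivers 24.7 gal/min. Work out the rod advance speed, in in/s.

In regeneration the rod-end outflow joins the pump flow into the cap end, so the net volume the pump must supply per unit advance equals the rod cross-section area.
Rod cross-section A_rod = π/4 × (3.46 in)² = 9.402 in^2
v = Q_pump / A_rod

v ≈ 10.1 in/s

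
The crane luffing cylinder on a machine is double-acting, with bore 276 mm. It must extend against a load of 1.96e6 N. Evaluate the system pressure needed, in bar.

P ≈ 328 bar

Cap-side area A_cap = π/4 × (276 mm)² = 59830 mm^2
P = F / A = 1.96e6 N / A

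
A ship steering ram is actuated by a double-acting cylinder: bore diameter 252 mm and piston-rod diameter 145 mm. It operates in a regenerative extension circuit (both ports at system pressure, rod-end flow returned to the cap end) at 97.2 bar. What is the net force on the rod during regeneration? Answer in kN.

With equal pressure on both faces, forces on the annular region cancel; the net push is pressure × rod cross-section.
Rod cross-section A_rod = π/4 × (145 mm)² = 16510 mm^2
F = P × A_rod

F ≈ 161 kN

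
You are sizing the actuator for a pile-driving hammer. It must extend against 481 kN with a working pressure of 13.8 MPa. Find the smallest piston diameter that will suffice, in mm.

D ≈ 211 mm

Extension force acts on the full piston face: F = P × (π/4)D².
D = √(4F / (πP)) = √(4 × 481 kN / (π × 13.8 MPa))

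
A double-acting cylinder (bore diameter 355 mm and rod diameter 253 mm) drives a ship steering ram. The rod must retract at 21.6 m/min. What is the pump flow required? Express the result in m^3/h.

Q ≈ 63.1 m^3/h

Rod-side annular area A_ann = π/4 × (355² − 253²) = 48710 mm^2
Q = A × v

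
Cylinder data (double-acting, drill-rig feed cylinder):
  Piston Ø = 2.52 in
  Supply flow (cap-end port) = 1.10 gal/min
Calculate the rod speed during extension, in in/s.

Cap-side area A_cap = π/4 × (2.52 in)² = 4.988 in^2
v = Q / A

v ≈ 0.849 in/s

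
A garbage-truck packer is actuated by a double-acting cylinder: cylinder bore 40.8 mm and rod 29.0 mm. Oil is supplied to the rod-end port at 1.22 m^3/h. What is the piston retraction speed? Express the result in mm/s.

v ≈ 524 mm/s

Rod-side annular area A_ann = π/4 × (40.8² − 29.0²) = 646.9 mm^2
Flow into the rod-end port fills the annular volume.
v = Q / A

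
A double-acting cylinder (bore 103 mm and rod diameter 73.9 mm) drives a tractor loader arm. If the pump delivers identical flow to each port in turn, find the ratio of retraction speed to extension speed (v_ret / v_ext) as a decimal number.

Cap-side area A_cap = π/4 × (103 mm)² = 8332 mm^2
Rod-side annular area A_ann = π/4 × (103² − 73.9²) = 4043 mm^2
For equal Q, v ∝ 1/A, so v_ret/v_ext = A_cap/A_ann.

v_ret/v_ext ≈ 2.06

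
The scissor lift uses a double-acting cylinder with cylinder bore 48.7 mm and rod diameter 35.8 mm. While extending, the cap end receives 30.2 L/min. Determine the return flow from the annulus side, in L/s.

Q_out ≈ 0.231 L/s

Cap-side area A_cap = π/4 × (48.7 mm)² = 1863 mm^2
Rod-side annular area A_ann = π/4 × (48.7² − 35.8²) = 856.1 mm^2
Piston speed v = Q_in/A_cap; rod-end outflow Q_out = v × A_ann = Q_in × A_ann/A_cap.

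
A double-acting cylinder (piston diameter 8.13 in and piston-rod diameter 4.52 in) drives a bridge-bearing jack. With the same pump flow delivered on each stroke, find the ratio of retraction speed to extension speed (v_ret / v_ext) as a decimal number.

v_ret/v_ext ≈ 1.45

Cap-side area A_cap = π/4 × (8.13 in)² = 51.91 in^2
Rod-side annular area A_ann = π/4 × (8.13² − 4.52²) = 35.87 in^2
For equal Q, v ∝ 1/A, so v_ret/v_ext = A_cap/A_ann.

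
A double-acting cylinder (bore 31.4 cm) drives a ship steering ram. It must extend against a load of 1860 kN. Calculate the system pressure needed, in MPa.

Cap-side area A_cap = π/4 × (31.4 cm)² = 774.4 cm^2
P = F / A = 1860 kN / A

P ≈ 24.0 MPa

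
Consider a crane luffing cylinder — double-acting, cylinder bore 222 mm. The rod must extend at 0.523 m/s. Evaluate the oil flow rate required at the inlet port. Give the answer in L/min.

Cap-side area A_cap = π/4 × (222 mm)² = 38710 mm^2
Q = A × v

Q ≈ 1210 L/min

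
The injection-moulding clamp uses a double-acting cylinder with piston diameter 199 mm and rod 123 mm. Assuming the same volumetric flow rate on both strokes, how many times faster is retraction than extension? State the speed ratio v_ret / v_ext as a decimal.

v_ret/v_ext ≈ 1.62

Cap-side area A_cap = π/4 × (199 mm)² = 31100 mm^2
Rod-side annular area A_ann = π/4 × (199² − 123²) = 19220 mm^2
For equal Q, v ∝ 1/A, so v_ret/v_ext = A_cap/A_ann.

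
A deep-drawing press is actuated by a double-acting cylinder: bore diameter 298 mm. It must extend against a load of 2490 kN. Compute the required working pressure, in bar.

Cap-side area A_cap = π/4 × (298 mm)² = 69750 mm^2
P = F / A = 2490 kN / A

P ≈ 357 bar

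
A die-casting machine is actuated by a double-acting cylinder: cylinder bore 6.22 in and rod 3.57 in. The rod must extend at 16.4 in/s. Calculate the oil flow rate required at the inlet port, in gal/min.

Cap-side area A_cap = π/4 × (6.22 in)² = 30.39 in^2
Q = A × v

Q ≈ 129 gal/min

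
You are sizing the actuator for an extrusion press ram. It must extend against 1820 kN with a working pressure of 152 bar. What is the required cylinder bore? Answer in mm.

D ≈ 390 mm

Extension force acts on the full piston face: F = P × (π/4)D².
D = √(4F / (πP)) = √(4 × 1820 kN / (π × 152 bar))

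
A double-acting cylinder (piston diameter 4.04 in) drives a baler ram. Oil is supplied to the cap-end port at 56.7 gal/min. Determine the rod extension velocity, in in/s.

Cap-side area A_cap = π/4 × (4.04 in)² = 12.82 in^2
v = Q / A

v ≈ 17.0 in/s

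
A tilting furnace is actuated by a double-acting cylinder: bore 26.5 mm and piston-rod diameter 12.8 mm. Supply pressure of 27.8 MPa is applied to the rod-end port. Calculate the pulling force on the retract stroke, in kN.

F ≈ 11.8 kN

Rod-side annular area A_ann = π/4 × (26.5² − 12.8²) = 422.9 mm^2
On retraction the pressure acts on the annular area (bore minus rod).
F = P × A_ann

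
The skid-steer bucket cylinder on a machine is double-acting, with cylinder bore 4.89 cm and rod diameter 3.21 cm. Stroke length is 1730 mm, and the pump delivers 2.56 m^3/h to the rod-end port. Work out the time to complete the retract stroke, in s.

Rod-side annular area A_ann = π/4 × (4.89² − 3.21²) = 10.69 cm^2
Swept volume V = A × L; t = V / Q = A·L / Q

t ≈ 2.60 s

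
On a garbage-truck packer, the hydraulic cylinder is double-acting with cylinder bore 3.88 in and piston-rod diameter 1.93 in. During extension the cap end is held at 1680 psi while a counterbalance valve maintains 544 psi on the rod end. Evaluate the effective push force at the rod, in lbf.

Cap-side area A_cap = π/4 × (3.88 in)² = 11.82 in^2
Rod-side annular area A_ann = π/4 × (3.88² − 1.93²) = 8.898 in^2
Net thrust = P_cap·A_cap − P_rod·A_ann = 19860 lbf − 4841 lbf

F ≈ 15000 lbf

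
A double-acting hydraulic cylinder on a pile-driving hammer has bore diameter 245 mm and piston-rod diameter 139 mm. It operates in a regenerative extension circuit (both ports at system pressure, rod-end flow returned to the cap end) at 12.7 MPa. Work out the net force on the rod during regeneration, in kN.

With equal pressure on both faces, forces on the annular region cancel; the net push is pressure × rod cross-section.
Rod cross-section A_rod = π/4 × (139 mm)² = 15170 mm^2
F = P × A_rod

F ≈ 193 kN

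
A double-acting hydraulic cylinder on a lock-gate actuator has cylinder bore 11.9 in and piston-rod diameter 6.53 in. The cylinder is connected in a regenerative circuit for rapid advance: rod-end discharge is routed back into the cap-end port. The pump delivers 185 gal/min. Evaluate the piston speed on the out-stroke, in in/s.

In regeneration the rod-end outflow joins the pump flow into the cap end, so the net volume the pump must supply per unit advance equals the rod cross-section area.
Rod cross-section A_rod = π/4 × (6.53 in)² = 33.49 in^2
v = Q_pump / A_rod

v ≈ 21.3 in/s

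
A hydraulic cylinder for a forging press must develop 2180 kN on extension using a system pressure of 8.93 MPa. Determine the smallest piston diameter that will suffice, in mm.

Extension force acts on the full piston face: F = P × (π/4)D².
D = √(4F / (πP)) = √(4 × 2180 kN / (π × 8.93 MPa))

D ≈ 558 mm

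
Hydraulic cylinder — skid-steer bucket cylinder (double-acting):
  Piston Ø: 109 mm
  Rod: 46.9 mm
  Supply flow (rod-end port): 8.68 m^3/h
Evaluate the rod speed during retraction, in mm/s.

v ≈ 317 mm/s

Rod-side annular area A_ann = π/4 × (109² − 46.9²) = 7604 mm^2
Flow into the rod-end port fills the annular volume.
v = Q / A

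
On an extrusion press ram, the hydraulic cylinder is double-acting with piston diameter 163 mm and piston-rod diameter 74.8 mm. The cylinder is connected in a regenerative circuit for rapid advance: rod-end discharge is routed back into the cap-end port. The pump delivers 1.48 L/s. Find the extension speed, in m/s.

In regeneration the rod-end outflow joins the pump flow into the cap end, so the net volume the pump must supply per unit advance equals the rod cross-section area.
Rod cross-section A_rod = π/4 × (74.8 mm)² = 4394 mm^2
v = Q_pump / A_rod

v ≈ 0.337 m/s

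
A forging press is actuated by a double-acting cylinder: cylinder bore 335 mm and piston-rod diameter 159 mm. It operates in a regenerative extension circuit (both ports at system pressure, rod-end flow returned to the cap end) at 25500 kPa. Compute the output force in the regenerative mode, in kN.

F ≈ 506 kN

With equal pressure on both faces, forces on the annular region cancel; the net push is pressure × rod cross-section.
Rod cross-section A_rod = π/4 × (159 mm)² = 19860 mm^2
F = P × A_rod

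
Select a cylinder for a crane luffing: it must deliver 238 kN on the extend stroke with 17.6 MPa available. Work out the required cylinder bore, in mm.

D ≈ 131 mm

Extension force acts on the full piston face: F = P × (π/4)D².
D = √(4F / (πP)) = √(4 × 238 kN / (π × 17.6 MPa))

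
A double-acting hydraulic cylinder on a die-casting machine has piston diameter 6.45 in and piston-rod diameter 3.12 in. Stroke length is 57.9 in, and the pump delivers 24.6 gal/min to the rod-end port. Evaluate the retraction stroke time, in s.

t ≈ 15.3 s

Rod-side annular area A_ann = π/4 × (6.45² − 3.12²) = 25.03 in^2
Swept volume V = A × L; t = V / Q = A·L / Q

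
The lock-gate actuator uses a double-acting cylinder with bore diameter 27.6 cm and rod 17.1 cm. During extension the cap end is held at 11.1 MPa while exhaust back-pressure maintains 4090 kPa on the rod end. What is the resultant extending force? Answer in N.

Cap-side area A_cap = π/4 × (27.6 cm)² = 598.3 cm^2
Rod-side annular area A_ann = π/4 × (27.6² − 17.1²) = 368.6 cm^2
Net thrust = P_cap·A_cap − P_rod·A_ann = 6.641e5 N − 1.508e5 N

F ≈ 5.13e5 N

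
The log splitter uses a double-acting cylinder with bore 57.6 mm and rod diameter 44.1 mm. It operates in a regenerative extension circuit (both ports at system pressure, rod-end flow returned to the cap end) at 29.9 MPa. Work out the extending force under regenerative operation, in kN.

F ≈ 45.7 kN

With equal pressure on both faces, forces on the annular region cancel; the net push is pressure × rod cross-section.
Rod cross-section A_rod = π/4 × (44.1 mm)² = 1527 mm^2
F = P × A_rod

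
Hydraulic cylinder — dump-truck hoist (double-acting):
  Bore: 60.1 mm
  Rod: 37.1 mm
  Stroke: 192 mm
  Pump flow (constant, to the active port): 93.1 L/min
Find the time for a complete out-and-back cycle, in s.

t ≈ 0.568 s

Cap-side area A_cap = π/4 × (60.1 mm)² = 2837 mm^2
Rod-side annular area A_ann = π/4 × (60.1² − 37.1²) = 1756 mm^2
t_ext = A_cap·L/Q = 0.3510 s
t_ret = A_ann·L/Q = 0.2173 s
t_cycle = t_ext + t_ret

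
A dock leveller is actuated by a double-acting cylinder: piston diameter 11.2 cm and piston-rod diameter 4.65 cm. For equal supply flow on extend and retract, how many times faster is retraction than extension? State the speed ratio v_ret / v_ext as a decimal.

v_ret/v_ext ≈ 1.21

Cap-side area A_cap = π/4 × (11.2 cm)² = 98.52 cm^2
Rod-side annular area A_ann = π/4 × (11.2² − 4.65²) = 81.54 cm^2
For equal Q, v ∝ 1/A, so v_ret/v_ext = A_cap/A_ann.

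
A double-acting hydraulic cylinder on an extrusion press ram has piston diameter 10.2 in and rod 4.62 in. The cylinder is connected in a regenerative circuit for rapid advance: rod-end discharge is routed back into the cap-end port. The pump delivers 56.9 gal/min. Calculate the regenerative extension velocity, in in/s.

v ≈ 13.1 in/s

In regeneration the rod-end outflow joins the pump flow into the cap end, so the net volume the pump must supply per unit advance equals the rod cross-section area.
Rod cross-section A_rod = π/4 × (4.62 in)² = 16.76 in^2
v = Q_pump / A_rod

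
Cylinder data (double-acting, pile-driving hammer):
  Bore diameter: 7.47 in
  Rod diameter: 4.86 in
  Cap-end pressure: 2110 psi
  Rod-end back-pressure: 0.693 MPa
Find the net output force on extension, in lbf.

Cap-side area A_cap = π/4 × (7.47 in)² = 43.83 in^2
Rod-side annular area A_ann = π/4 × (7.47² − 4.86²) = 25.28 in^2
Net thrust = P_cap·A_cap − P_rod·A_ann = 92470 lbf − 2540 lbf

F ≈ 89900 lbf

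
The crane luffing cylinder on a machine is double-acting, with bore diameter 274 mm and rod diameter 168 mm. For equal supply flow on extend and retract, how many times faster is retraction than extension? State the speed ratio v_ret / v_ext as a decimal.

Cap-side area A_cap = π/4 × (274 mm)² = 58960 mm^2
Rod-side annular area A_ann = π/4 × (274² − 168²) = 36800 mm^2
For equal Q, v ∝ 1/A, so v_ret/v_ext = A_cap/A_ann.

v_ret/v_ext ≈ 1.60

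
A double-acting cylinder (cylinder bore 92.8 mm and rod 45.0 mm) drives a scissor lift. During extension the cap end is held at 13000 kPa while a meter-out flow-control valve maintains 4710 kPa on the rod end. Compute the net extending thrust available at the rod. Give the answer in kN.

F ≈ 63.6 kN

Cap-side area A_cap = π/4 × (92.8 mm)² = 6764 mm^2
Rod-side annular area A_ann = π/4 × (92.8² − 45.0²) = 5173 mm^2
Net thrust = P_cap·A_cap − P_rod·A_ann = 87.93 kN − 24.37 kN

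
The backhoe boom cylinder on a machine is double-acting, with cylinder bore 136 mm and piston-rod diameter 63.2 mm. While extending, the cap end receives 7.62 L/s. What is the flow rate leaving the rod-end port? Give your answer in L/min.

Cap-side area A_cap = π/4 × (136 mm)² = 14530 mm^2
Rod-side annular area A_ann = π/4 × (136² − 63.2²) = 11390 mm^2
Piston speed v = Q_in/A_cap; rod-end outflow Q_out = v × A_ann = Q_in × A_ann/A_cap.

Q_out ≈ 358 L/min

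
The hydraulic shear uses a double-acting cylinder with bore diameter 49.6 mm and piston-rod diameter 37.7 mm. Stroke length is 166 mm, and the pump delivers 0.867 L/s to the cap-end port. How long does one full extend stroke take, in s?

Cap-side area A_cap = π/4 × (49.6 mm)² = 1932 mm^2
Swept volume V = A × L; t = V / Q = A·L / Q

t ≈ 0.370 s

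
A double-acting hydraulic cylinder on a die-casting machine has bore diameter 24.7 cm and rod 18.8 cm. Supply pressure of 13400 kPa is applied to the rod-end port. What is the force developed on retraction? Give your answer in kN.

Rod-side annular area A_ann = π/4 × (24.7² − 18.8²) = 201.6 cm^2
On retraction the pressure acts on the annular area (bore minus rod).
F = P × A_ann

F ≈ 270 kN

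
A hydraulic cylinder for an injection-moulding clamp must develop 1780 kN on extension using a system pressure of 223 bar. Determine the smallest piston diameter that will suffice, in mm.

Extension force acts on the full piston face: F = P × (π/4)D².
D = √(4F / (πP)) = √(4 × 1780 kN / (π × 223 bar))

D ≈ 319 mm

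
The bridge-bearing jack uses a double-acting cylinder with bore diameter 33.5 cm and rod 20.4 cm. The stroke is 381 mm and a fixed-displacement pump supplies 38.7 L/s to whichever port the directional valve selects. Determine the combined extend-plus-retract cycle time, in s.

t ≈ 1.41 s

Cap-side area A_cap = π/4 × (33.5 cm)² = 881.4 cm^2
Rod-side annular area A_ann = π/4 × (33.5² − 20.4²) = 554.6 cm^2
t_ext = A_cap·L/Q = 0.8677 s
t_ret = A_ann·L/Q = 0.5460 s
t_cycle = t_ext + t_ret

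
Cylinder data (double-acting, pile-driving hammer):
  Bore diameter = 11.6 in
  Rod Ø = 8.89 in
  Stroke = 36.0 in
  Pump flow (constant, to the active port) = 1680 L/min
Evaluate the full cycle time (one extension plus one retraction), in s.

t ≈ 3.15 s

Cap-side area A_cap = π/4 × (11.6 in)² = 105.7 in^2
Rod-side annular area A_ann = π/4 × (11.6² − 8.89²) = 43.61 in^2
t_ext = A_cap·L/Q = 2.227 s
t_ret = A_ann·L/Q = 0.9189 s
t_cycle = t_ext + t_ret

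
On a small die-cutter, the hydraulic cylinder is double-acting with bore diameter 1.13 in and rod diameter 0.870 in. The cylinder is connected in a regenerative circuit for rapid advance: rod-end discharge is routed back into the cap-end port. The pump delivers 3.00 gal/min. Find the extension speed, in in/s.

In regeneration the rod-end outflow joins the pump flow into the cap end, so the net volume the pump must supply per unit advance equals the rod cross-section area.
Rod cross-section A_rod = π/4 × (0.870 in)² = 0.5945 in^2
v = Q_pump / A_rod

v ≈ 19.4 in/s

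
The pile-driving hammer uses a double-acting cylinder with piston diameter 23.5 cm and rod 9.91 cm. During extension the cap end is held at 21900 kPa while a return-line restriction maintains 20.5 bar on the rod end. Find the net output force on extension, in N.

F ≈ 8.77e5 N

Cap-side area A_cap = π/4 × (23.5 cm)² = 433.7 cm^2
Rod-side annular area A_ann = π/4 × (23.5² − 9.91²) = 356.6 cm^2
Net thrust = P_cap·A_cap − P_rod·A_ann = 9.499e5 N − 73100 N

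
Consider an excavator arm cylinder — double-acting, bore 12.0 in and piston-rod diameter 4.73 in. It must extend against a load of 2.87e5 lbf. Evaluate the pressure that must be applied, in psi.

P ≈ 2540 psi

Cap-side area A_cap = π/4 × (12.0 in)² = 113.1 in^2
P = F / A = 2.87e5 lbf / A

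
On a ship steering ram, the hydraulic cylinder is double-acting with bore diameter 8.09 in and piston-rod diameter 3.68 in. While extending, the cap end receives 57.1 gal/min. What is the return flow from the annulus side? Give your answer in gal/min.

Cap-side area A_cap = π/4 × (8.09 in)² = 51.40 in^2
Rod-side annular area A_ann = π/4 × (8.09² − 3.68²) = 40.77 in^2
Piston speed v = Q_in/A_cap; rod-end outflow Q_out = v × A_ann = Q_in × A_ann/A_cap.

Q_out ≈ 45.3 gal/min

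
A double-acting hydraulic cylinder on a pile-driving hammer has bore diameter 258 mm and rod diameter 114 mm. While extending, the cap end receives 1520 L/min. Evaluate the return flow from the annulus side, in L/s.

Q_out ≈ 20.4 L/s

Cap-side area A_cap = π/4 × (258 mm)² = 52280 mm^2
Rod-side annular area A_ann = π/4 × (258² − 114²) = 42070 mm^2
Piston speed v = Q_in/A_cap; rod-end outflow Q_out = v × A_ann = Q_in × A_ann/A_cap.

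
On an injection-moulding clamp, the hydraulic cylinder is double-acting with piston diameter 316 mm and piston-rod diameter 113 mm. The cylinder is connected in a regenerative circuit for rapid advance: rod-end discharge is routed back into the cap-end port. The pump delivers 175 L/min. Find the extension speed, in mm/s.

v ≈ 291 mm/s

In regeneration the rod-end outflow joins the pump flow into the cap end, so the net volume the pump must supply per unit advance equals the rod cross-section area.
Rod cross-section A_rod = π/4 × (113 mm)² = 10030 mm^2
v = Q_pump / A_rod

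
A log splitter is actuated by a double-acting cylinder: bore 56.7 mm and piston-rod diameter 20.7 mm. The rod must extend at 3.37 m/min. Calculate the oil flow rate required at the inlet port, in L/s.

Q ≈ 0.142 L/s

Cap-side area A_cap = π/4 × (56.7 mm)² = 2525 mm^2
Q = A × v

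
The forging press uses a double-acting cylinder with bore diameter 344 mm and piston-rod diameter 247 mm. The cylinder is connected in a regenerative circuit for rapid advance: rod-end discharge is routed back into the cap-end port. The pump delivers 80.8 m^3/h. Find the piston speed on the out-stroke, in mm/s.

In regeneration the rod-end outflow joins the pump flow into the cap end, so the net volume the pump must supply per unit advance equals the rod cross-section area.
Rod cross-section A_rod = π/4 × (247 mm)² = 47920 mm^2
v = Q_pump / A_rod

v ≈ 468 mm/s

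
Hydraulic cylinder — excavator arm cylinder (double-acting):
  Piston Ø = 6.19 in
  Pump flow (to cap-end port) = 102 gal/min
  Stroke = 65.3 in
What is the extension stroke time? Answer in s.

Cap-side area A_cap = π/4 × (6.19 in)² = 30.09 in^2
Swept volume V = A × L; t = V / Q = A·L / Q

t ≈ 5.00 s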